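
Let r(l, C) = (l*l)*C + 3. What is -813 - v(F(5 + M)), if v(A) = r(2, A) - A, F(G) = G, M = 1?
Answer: -834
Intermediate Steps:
r(l, C) = 3 + C*l² (r(l, C) = l²*C + 3 = C*l² + 3 = 3 + C*l²)
v(A) = 3 + 3*A (v(A) = (3 + A*2²) - A = (3 + A*4) - A = (3 + 4*A) - A = 3 + 3*A)
-813 - v(F(5 + M)) = -813 - (3 + 3*(5 + 1)) = -813 - (3 + 3*6) = -813 - (3 + 18) = -813 - 1*21 = -813 - 21 = -834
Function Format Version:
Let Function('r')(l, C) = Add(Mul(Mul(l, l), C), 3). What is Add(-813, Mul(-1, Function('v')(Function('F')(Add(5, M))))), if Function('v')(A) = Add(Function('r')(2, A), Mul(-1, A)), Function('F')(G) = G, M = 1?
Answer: -834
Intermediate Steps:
Function('r')(l, C) = Add(3, Mul(C, Pow(l, 2))) (Function('r')(l, C) = Add(Mul(Pow(l, 2), C), 3) = Add(Mul(C, Pow(l, 2)), 3) = Add(3, Mul(C, Pow(l, 2))))
Function('v')(A) = Add(3, Mul(3, A)) (Function('v')(A) = Add(Add(3, Mul(A, Pow(2, 2))), Mul(-1, A)) = Add(Add(3, Mul(A, 4)), Mul(-1, A)) = Add(Add(3, Mul(4, A)), Mul(-1, A)) = Add(3, Mul(3, A)))
Add(-813, Mul(-1, Function('v')(Function('F')(Add(5, M))))) = Add(-813, Mul(-1, Add(3, Mul(3, Add(5, 1))))) = Add(-813, Mul(-1, Add(3, Mul(3, 6)))) = Add(-813, Mul(-1, Add(3, 18))) = Add(-813, Mul(-1, 21)) = Add(-813, -21) = -834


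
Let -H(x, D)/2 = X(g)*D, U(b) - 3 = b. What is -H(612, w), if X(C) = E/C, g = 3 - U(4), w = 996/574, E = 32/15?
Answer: -2656/1435 ≈ -1.8509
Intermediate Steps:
E = 32/15 (E = 32*(1/15) = 32/15 ≈ 2.1333)
U(b) = 3 + b
w = 498/287 (w = 996*(1/574) = 498/287 ≈ 1.7352)
g = -4 (g = 3 - (3 + 4) = 3 - 1*7 = 3 - 7 = -4)
X(C) = 32/(15*C)
H(x, D) = 16*D/15 (H(x, D) = -2*(32/15)/(-4)*D = -2*(32/15)*(-¼)*D = -(-16)*D/15 = 16*D/15)
-H(612, w) = -16*498/(15*287) = -1*2656/1435 = -2656/1435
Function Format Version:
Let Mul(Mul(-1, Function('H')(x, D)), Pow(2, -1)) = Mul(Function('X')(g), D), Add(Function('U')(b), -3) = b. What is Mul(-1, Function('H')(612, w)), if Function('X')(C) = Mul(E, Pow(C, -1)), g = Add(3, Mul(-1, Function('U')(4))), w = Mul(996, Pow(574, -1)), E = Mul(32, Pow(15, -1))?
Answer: Rational(-2656, 1435) ≈ -1.8509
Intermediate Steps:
E = Rational(32, 15) (E = Mul(32, Rational(1, 15)) = Rational(32, 15) ≈ 2.1333)
Function('U')(b) = Add(3, b)
w = Rational(498, 287) (w = Mul(996, Rational(1, 574)) = Rational(498, 287) ≈ 1.7352)
g = -4 (g = Add(3, Mul(-1, Add(3, 4))) = Add(3, Mul(-1, 7)) = Add(3, -7) = -4)
Function('X')(C) = Mul(Rational(32, 15), Pow(C, -1))
Function('H')(x, D) = Mul(Rational(16, 15), D) (Function('H')(x, D) = Mul(-2, Mul(Mul(Rational(32, 15), Pow(-4, -1)), D)) = Mul(-2, Mul(Mul(Rational(32, 15), Rational(-1, 4)), D)) = Mul(-2, Mul(Rational(-8, 15), D)) = Mul(Rational(16, 15), D))
Mul(-1, Function('H')(612, w)) = Mul(-1, Mul(Rational(16, 15), Rational(498, 287))) = Mul(-1, Rational(2656, 1435)) = Rational(-2656, 1435)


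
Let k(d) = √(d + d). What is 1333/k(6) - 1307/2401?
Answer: -1307/2401 + 1333*√3/6 ≈ 384.26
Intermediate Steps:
k(d) = √2*√d (k(d) = √(2*d) = √2*√d)
1333/k(6) - 1307/2401 = 1333/((√2*√6)) - 1307/2401 = 1333/((2*√3)) - 1307*1/2401 = 1333*(√3/6) - 1307/2401 = 1333*√3/6 - 1307/2401 = -1307/2401 + 1333*√3/6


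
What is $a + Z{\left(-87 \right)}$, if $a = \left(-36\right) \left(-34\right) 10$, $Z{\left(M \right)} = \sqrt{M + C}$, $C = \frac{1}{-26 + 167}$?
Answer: $12240 + \frac{i \sqrt{1729506}}{141} \approx 12240.0 + 9.327 i$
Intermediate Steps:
$C = \frac{1}{141} \approx 0.0070922$
$Z{\left(M \right)} = \sqrt{\frac{1}{141} + M}$ ($Z{\left(M \right)} = \sqrt{M + \frac{1}{141}} = \sqrt{\frac{1}{141} + M}$)
$a = 12240$ ($a = 1224 \cdot 10 = 12240$)
$a + Z{\left(-87 \right)} = 12240 + \frac{\sqrt{141 + 19881 \left(-87\right)}}{141} = 12240 + \frac{\sqrt{141 - 1729647}}{141} = 12240 + \frac{\sqrt{-1729506}}{141} = 12240 + \frac{i \sqrt{1729506}}{141}$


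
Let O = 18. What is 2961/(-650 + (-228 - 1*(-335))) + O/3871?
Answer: -3817419/700651 ≈ -5.4484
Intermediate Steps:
2961/(-650 + (-228 - 1*(-335))) + O/3871 = 2961/(-650 + (-228 - 1*(-335))) + 18/3871 = 2961/(-650 + (-228 + 335)) + 18*(1/3871) = 2961/(-650 + 107) + 18/3871 = 2961/(-543) + 18/3871 = 2961*(-1/543) + 18/3871 = -987/181 + 18/3871 = -3817419/700651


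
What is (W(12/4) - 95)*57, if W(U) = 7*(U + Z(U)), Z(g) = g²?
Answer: -627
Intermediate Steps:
W(U) = 7*U + 7*U² (W(U) = 7*(U + U²) = 7*U + 7*U²)
(W(12/4) - 95)*57 = (7*(12/4)*(1 + 12/4) - 95)*57 = (7*(12*(¼))*(1 + 12*(¼)) - 95)*57 = (7*3*(1 + 3) - 95)*57 = (7*3*4 - 95)*57 = (84 - 95)*57 = -11*57 = -627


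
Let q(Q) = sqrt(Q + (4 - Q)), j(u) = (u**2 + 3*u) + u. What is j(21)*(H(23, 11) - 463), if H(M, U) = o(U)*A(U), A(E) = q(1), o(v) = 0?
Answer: -243075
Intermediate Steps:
j(u) = u**2 + 4*u
q(Q) = 2 (q(Q) = sqrt(4) = 2)
A(E) = 2
H(M, U) = 0 (H(M, U) = 0*2 = 0)
j(21)*(H(23, 11) - 463) = (21*(4 + 21))*(0 - 463) = (21*25)*(-463) = 525*(-463) = -243075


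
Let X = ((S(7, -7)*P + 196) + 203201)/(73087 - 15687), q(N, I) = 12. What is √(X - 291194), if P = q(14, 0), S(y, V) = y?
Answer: I*√9594026636306/5740 ≈ 539.62*I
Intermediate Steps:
P = 12
X = 203481/57400 (X = ((7*12 + 196) + 203201)/(73087 - 15687) = ((84 + 196) + 203201)/57400 = (280 + 203201)*(1/57400) = 203481*(1/57400) = 203481/57400 ≈ 3.5450)
√(X - 291194) = √(203481/57400 - 291194) = √(-16714332119/57400) = I*√9594026636306/5740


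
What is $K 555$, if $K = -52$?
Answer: $-28860$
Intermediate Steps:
$K 555 = \left(-52\right) 555 = -28860$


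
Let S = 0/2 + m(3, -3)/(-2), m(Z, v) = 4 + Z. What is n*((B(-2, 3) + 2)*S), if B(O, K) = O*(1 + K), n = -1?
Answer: -21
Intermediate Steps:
S = -7/2 (S = 0/2 + (4 + 3)/(-2) = 0*(1/2) + 7*(-1/2) = 0 - 7/2 = -7/2 ≈ -3.5000)
n*((B(-2, 3) + 2)*S) = -(-2*(1 + 3) + 2)*(-7)/2 = -(-2*4 + 2)*(-7)/2 = -(-8 + 2)*(-7)/2 = -(-6)*(-7)/2 = -1*21 = -21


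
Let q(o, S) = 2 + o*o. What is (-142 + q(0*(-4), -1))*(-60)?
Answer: 8400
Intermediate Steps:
q(o, S) = 2 + o²
(-142 + q(0*(-4), -1))*(-60) = (-142 + (2 + (0*(-4))²))*(-60) = (-142 + (2 + 0²))*(-60) = (-142 + (2 + 0))*(-60) = (-142 + 2)*(-60) = -140*(-60) = 8400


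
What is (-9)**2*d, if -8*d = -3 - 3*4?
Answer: 1215/8 ≈ 151.88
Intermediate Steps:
d = 15/8 (d = -(-3 - 3*4)/8 = -(-3 - 12)/8 = -1/8*(-15) = 15/8 ≈ 1.8750)
(-9)**2*d = (-9)**2*(15/8) = 81*(15/8) = 1215/8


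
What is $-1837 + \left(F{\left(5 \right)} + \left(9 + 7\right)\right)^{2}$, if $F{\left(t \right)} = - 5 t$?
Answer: $-1756$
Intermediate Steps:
$-1837 + \left(F{\left(5 \right)} + \left(9 + 7\right)\right)^{2} = -1837 + \left(\left(-5\right) 5 + \left(9 + 7\right)\right)^{2} = -1837 + \left(-25 + 16\right)^{2} = -1837 + \left(-9\right)^{2} = -1837 + 81 = -1756$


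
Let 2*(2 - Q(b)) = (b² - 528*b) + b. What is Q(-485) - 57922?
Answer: -303330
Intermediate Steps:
Q(b) = 2 - b²/2 + 527*b/2 (Q(b) = 2 - ((b² - 528*b) + b)/2 = 2 - (b² - 527*b)/2 = 2 + (-b²/2 + 527*b/2) = 2 - b²/2 + 527*b/2)
Q(-485) - 57922 = (2 - ½*(-485)² + (527/2)*(-485)) - 57922 = (2 - ½*235225 - 255595/2) - 57922 = (2 - 235225/2 - 255595/2) - 57922 = -245408 - 57922 = -303330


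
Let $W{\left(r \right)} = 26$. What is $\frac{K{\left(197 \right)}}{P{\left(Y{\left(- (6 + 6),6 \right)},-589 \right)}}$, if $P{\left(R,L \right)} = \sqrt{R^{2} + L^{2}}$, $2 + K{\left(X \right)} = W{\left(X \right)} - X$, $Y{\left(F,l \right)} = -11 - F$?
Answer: $- \frac{173 \sqrt{346922}}{346922} \approx -0.29372$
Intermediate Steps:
$K{\left(X \right)} = 24 - X$ ($K{\left(X \right)} = -2 - \left(-26 + X\right) = 24 - X$)
$P{\left(R,L \right)} = \sqrt{L^{2} + R^{2}}$
$\frac{K{\left(197 \right)}}{P{\left(Y{\left(- (6 + 6),6 \right)},-589 \right)}} = \frac{24 - 197}{\sqrt{\left(-589\right)^{2} + \left(-11 - - (6 + 6)\right)^{2}}} = \frac{24 - 197}{\sqrt{346921 + \left(-11 - \left(-1\right) 12\right)^{2}}} = - \frac{173}{\sqrt{346921 + \left(-11 - -12\right)^{2}}} = - \frac{173}{\sqrt{346921 + \left(-11 + 12\right)^{2}}} = - \frac{173}{\sqrt{346921 + 1^{2}}} = - \frac{173}{\sqrt{346921 + 1}} = - \frac{173}{\sqrt{346922}} = - 173 \frac{\sqrt{346922}}{346922} = - \frac{173 \sqrt{346922}}{346922}$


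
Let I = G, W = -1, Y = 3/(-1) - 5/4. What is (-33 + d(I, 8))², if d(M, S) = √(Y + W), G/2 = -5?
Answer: (66 - I*√21)²/4 ≈ 1083.8 - 151.23*I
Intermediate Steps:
Y = -17/4 (Y = 3*(-1) - 5*¼ = -3 - 5/4 = -17/4 ≈ -4.2500)
G = -10 (G = 2*(-5) = -10)
I = -10
d(M, S) = I*√21/2 (d(M, S) = √(-17/4 - 1) = √(-21/4) = I*√21/2)
(-33 + d(I, 8))² = (-33 + I*√21/2)²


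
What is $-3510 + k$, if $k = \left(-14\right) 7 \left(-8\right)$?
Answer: $-2726$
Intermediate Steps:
$k = 784$ ($k = \left(-98\right) \left(-8\right) = 784$)
$-3510 + k = -3510 + 784 = -2726$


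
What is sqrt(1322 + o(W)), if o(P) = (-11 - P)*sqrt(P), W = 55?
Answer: sqrt(1322 - 66*sqrt(55)) ≈ 28.854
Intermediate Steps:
o(P) = sqrt(P)*(-11 - P)
sqrt(1322 + o(W)) = sqrt(1322 + sqrt(55)*(-11 - 1*55)) = sqrt(1322 + sqrt(55)*(-11 - 55)) = sqrt(1322 + sqrt(55)*(-66)) = sqrt(1322 - 66*sqrt(55))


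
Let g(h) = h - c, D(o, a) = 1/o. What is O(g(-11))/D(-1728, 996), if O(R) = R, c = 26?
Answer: 63936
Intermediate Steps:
g(h) = -26 + h (g(h) = h - 1*26 = h - 26 = -26 + h)
O(g(-11))/D(-1728, 996) = (-26 - 11)/(1/(-1728)) = -37/(-1/1728) = -37*(-1728) = 63936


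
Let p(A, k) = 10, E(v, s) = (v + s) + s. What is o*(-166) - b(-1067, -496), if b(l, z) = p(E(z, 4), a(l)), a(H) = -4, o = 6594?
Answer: -1094614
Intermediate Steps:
E(v, s) = v + 2*s (E(v, s) = (s + v) + s = v + 2*s)
b(l, z) = 10
o*(-166) - b(-1067, -496) = 6594*(-166) - 1*10 = -1094604 - 10 = -1094614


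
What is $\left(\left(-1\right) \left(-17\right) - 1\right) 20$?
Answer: $320$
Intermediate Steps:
$\left(\left(-1\right) \left(-17\right) - 1\right) 20 = \left(17 - 1\right) 20 = 16 \cdot 20 = 320$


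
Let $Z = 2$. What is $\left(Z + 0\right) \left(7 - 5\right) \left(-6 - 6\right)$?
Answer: $-48$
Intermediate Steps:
$\left(Z + 0\right) \left(7 - 5\right) \left(-6 - 6\right) = \left(2 + 0\right) \left(7 - 5\right) \left(-6 - 6\right) = 2 \cdot 2 \left(-12\right) = 2 \left(-24\right) = -48$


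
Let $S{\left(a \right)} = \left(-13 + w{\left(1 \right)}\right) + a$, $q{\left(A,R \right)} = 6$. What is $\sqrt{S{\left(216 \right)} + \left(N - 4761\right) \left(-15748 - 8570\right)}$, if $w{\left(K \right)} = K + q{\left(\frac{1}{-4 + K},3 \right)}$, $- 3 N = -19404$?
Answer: $2 i \sqrt{10377654} \approx 6442.9 i$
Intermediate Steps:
$N = 6468$ ($N = \left(- \frac{1}{3}\right) \left(-19404\right) = 6468$)
$w{\left(K \right)} = 6 + K$ ($w{\left(K \right)} = K + 6 = 6 + K$)
$S{\left(a \right)} = -6 + a$ ($S{\left(a \right)} = \left(-13 + \left(6 + 1\right)\right) + a = \left(-13 + 7\right) + a = -6 + a$)
$\sqrt{S{\left(216 \right)} + \left(N - 4761\right) \left(-15748 - 8570\right)} = \sqrt{\left(-6 + 216\right) + \left(6468 - 4761\right) \left(-15748 - 8570\right)} = \sqrt{210 + 1707 \left(-24318\right)} = \sqrt{210 - 41510826} = \sqrt{-41510616} = 2 i \sqrt{10377654}$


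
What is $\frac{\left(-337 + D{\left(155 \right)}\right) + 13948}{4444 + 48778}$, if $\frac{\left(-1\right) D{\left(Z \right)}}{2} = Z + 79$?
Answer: $\frac{1011}{4094} \approx 0.24695$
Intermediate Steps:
$D{\left(Z \right)} = -158 - 2 Z$ ($D{\left(Z \right)} = - 2 \left(Z + 79\right) = - 2 \left(79 + Z\right) = -158 - 2 Z$)
$\frac{\left(-337 + D{\left(155 \right)}\right) + 13948}{4444 + 48778} = \frac{\left(-337 - 468\right) + 13948}{4444 + 48778} = \frac{\left(-337 - 468\right) + 13948}{53222} = \left(\left(-337 - 468\right) + 13948\right) \frac{1}{53222} = \left(-805 + 13948\right) \frac{1}{53222} = 13143 \cdot \frac{1}{53222} = \frac{1011}{4094}$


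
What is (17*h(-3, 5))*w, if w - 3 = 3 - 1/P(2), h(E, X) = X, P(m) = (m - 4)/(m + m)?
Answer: 680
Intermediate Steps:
P(m) = (-4 + m)/(2*m) (P(m) = (-4 + m)/((2*m)) = (-4 + m)*(1/(2*m)) = (-4 + m)/(2*m))
w = 8 (w = 3 + (3 - 1/((½)*(-4 + 2)/2)) = 3 + (3 - 1/((½)*(½)*(-2))) = 3 + (3 - 1/(-½)) = 3 + (3 - 1*(-2)) = 3 + (3 + 2) = 3 + 5 = 8)
(17*h(-3, 5))*w = (17*5)*8 = 85*8 = 680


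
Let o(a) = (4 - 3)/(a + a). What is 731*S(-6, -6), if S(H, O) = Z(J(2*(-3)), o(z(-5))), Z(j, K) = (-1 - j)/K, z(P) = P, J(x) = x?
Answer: -36550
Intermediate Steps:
o(a) = 1/(2*a)
Z(j, K) = (-1 - j)/K
S(H, O) = -50 (S(H, O) = (-1 - 2*(-3))/(((½)/(-5))) = (-1 - 1*(-6))/(((½)*(-⅕))) = (-1 + 6)/(-⅒) = -10*5 = -50)
731*S(-6, -6) = 731*(-50) = -36550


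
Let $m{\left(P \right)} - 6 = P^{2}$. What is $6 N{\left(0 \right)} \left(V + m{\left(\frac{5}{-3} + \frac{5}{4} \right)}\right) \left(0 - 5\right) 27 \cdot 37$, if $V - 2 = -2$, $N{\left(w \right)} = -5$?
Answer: $\frac{7400925}{8} \approx 9.2512 \cdot 10^{5}$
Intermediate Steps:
$V = 0$ ($V = 2 - 2 = 0$)
$m{\left(P \right)} = 6 + P^{2}$
$6 N{\left(0 \right)} \left(V + m{\left(\frac{5}{-3} + \frac{5}{4} \right)}\right) \left(0 - 5\right) 27 \cdot 37 = 6 \left(-5\right) \left(0 + \left(6 + \left(\frac{5}{-3} + \frac{5}{4}\right)^{2}\right)\right) \left(0 - 5\right) 27 \cdot 37 = - 30 \left(0 + \left(6 + \left(5 \left(- \frac{1}{3}\right) + 5 \cdot \frac{1}{4}\right)^{2}\right)\right) \left(-5\right) 27 \cdot 37 = - 30 \left(0 + \left(6 + \left(- \frac{5}{3} + \frac{5}{4}\right)^{2}\right)\right) \left(-5\right) 27 \cdot 37 = - 30 \left(0 + \left(6 + \left(- \frac{5}{12}\right)^{2}\right)\right) \left(-5\right) 27 \cdot 37 = - 30 \left(0 + \left(6 + \frac{25}{144}\right)\right) \left(-5\right) 27 \cdot 37 = - 30 \left(0 + \frac{889}{144}\right) \left(-5\right) 27 \cdot 37 = - 30 \cdot \frac{889}{144} \left(-5\right) 27 \cdot 37 = \left(-30\right) \left(- \frac{4445}{144}\right) 27 \cdot 37 = \frac{22225}{24} \cdot 27 \cdot 37 = \frac{200025}{8} \cdot 37 = \frac{7400925}{8}$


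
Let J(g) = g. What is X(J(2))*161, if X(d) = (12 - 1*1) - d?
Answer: 1449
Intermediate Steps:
X(d) = 11 - d (X(d) = (12 - 1) - d = 11 - d)
X(J(2))*161 = (11 - 1*2)*161 = (11 - 2)*161 = 9*161 = 1449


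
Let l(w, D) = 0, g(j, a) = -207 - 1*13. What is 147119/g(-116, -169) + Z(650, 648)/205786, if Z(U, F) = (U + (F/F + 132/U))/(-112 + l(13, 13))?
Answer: -55100557899931/82396714400 ≈ -668.72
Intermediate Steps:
g(j, a) = -220 (g(j, a) = -207 - 13 = -220)
Z(U, F) = -1/112 - 33/(28*U) - U/112 (Z(U, F) = (U + (F/F + 132/U))/(-112 + 0) = (U + (1 + 132/U))/(-112) = (1 + U + 132/U)*(-1/112) = -1/112 - 33/(28*U) - U/112)
147119/g(-116, -169) + Z(650, 648)/205786 = 147119/(-220) + ((1/112)*(-132 - 1*650 - 1*650**2)/650)/205786 = 147119*(-1/220) + ((1/112)*(1/650)*(-132 - 650 - 1*422500))*(1/205786) = -147119/220 + ((1/112)*(1/650)*(-132 - 650 - 422500))*(1/205786) = -147119/220 + ((1/112)*(1/650)*(-423282))*(1/205786) = -147119/220 - 211641/36400*1/205786 = -147119/220 - 211641/7490610400 = -55100557899931/82396714400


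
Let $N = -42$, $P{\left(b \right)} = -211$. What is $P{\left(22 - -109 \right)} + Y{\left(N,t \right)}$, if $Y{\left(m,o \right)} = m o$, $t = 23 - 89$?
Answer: $2561$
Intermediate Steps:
$t = -66$
$P{\left(22 - -109 \right)} + Y{\left(N,t \right)} = -211 - -2772 = -211 + 2772 = 2561$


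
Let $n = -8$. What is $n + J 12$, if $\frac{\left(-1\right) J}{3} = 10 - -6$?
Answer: $-584$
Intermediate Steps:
$J = -48$ ($J = - 3 \left(10 - -6\right) = - 3 \left(10 + 6\right) = \left(-3\right) 16 = -48$)
$n + J 12 = -8 - 576 = -584$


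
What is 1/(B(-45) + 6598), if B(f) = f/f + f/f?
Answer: 1/6600 ≈ 0.00015152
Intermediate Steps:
B(f) = 2 (B(f) = 1 + 1 = 2)
1/(B(-45) + 6598) = 1/(2 + 6598) = 1/6600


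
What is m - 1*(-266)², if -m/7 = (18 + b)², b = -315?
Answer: -688219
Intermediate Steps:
m = -617463 (m = -7*(18 - 315)² = -7*(-297)² = -7*88209 = -617463)
m - 1*(-266)² = -617463 - 1*(-266)² = -617463 - 1*70756 = -617463 - 70756 = -688219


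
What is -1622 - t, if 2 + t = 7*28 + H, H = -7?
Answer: -1809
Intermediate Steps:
t = 187 (t = -2 + (7*28 - 7) = -2 + (196 - 7) = -2 + 189 = 187)
-1622 - t = -1622 - 1*187 = -1622 - 187 = -1809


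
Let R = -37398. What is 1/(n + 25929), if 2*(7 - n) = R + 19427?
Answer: 2/69843 ≈ 2.8636e-5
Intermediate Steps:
n = 17985/2 (n = 7 - (-37398 + 19427)/2 = 7 - 1/2*(-17971) = 7 + 17971/2 = 17985/2 ≈ 8992.5)
1/(n + 25929) = 1/(17985/2 + 25929) = 1/(69843/2) = 2/69843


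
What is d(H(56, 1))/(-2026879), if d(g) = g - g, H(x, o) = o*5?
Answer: 0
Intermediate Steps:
H(x, o) = 5*o
d(g) = 0
d(H(56, 1))/(-2026879) = 0/(-2026879) = 0*(-1/2026879) = 0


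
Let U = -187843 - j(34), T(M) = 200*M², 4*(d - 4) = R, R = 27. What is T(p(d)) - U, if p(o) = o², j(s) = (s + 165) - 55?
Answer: 91485609/32 ≈ 2.8589e+6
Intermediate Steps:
j(s) = 110 + s (j(s) = (165 + s) - 55 = 110 + s)
d = 43/4 (d = 4 + (¼)*27 = 4 + 27/4 = 43/4 ≈ 10.750)
U = -187987 (U = -187843 - (110 + 34) = -187843 - 1*144 = -187843 - 144 = -187987)
T(p(d)) - U = 200*((43/4)²)² - 1*(-187987) = 200*(1849/16)² + 187987 = 200*(3418801/256) + 187987 = 85470025/32 + 187987 = 91485609/32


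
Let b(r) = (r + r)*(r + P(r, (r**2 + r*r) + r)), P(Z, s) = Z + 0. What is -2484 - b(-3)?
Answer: -2520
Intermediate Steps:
P(Z, s) = Z
b(r) = 4*r**2 (b(r) = (r + r)*(r + r) = (2*r)*(2*r) = 4*r**2)
-2484 - b(-3) = -2484 - 4*(-3)**2 = -2484 - 4*9 = -2484 - 1*36 = -2484 - 36 = -2520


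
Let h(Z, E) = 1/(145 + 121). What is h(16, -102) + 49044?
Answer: 13045705/266 ≈ 49044.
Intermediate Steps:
h(Z, E) = 1/266
h(16, -102) + 49044 = 1/266 + 49044 = 13045705/266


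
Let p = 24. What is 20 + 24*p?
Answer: 596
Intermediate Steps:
20 + 24*p = 20 + 24*24 = 20 + 576 = 596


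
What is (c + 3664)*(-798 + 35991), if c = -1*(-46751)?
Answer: 1774255095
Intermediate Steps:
c = 46751
(c + 3664)*(-798 + 35991) = (46751 + 3664)*(-798 + 35991) = 50415*35193 = 1774255095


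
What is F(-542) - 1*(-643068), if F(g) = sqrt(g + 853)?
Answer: 643068 + sqrt(311) ≈ 6.4309e+5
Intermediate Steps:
F(g) = sqrt(853 + g)
F(-542) - 1*(-643068) = sqrt(853 - 542) - 1*(-643068) = sqrt(311) + 643068 = 643068 + sqrt(311)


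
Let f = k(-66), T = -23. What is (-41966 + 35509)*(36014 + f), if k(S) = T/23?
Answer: -232535941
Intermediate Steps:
k(S) = -1 (k(S) = -23/23 = -23*1/23 = -1)
f = -1
(-41966 + 35509)*(36014 + f) = (-41966 + 35509)*(36014 - 1) = -6457*36013 = -232535941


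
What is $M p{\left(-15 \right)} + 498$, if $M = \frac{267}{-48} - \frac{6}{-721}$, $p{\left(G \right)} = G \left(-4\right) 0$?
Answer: $498$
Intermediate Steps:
$p{\left(G \right)} = 0$ ($p{\left(G \right)} = - 4 G 0 = 0$)
$M = - \frac{64073}{11536}$ ($M = 267 \left(- \frac{1}{48}\right) - - \frac{6}{721} = - \frac{89}{16} + \frac{6}{721} = - \frac{64073}{11536} \approx -5.5542$)
$M p{\left(-15 \right)} + 498 = \left(- \frac{64073}{11536}\right) 0 + 498 = 0 + 498 = 498$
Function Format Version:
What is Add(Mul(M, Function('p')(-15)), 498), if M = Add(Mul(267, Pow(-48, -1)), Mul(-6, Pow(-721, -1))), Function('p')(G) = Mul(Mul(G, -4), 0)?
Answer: 498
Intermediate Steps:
Function('p')(G) = 0 (Function('p')(G) = Mul(Mul(-4, G), 0) = 0)
M = Rational(-64073, 11536) (M = Add(Mul(267, Rational(-1, 48)), Mul(-6, Rational(-1, 721))) = Add(Rational(-89, 16), Rational(6, 721)) = Rational(-64073, 11536) ≈ -5.5542)
Add(Mul(M, Function('p')(-15)), 498) = Add(Mul(Rational(-64073, 11536), 0), 498) = Add(0, 498) = 498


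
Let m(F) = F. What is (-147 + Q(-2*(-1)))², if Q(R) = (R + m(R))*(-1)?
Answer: 22801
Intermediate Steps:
Q(R) = -2*R (Q(R) = (R + R)*(-1) = (2*R)*(-1) = -2*R)
(-147 + Q(-2*(-1)))² = (-147 - (-4)*(-1))² = (-147 - 2*2)² = (-147 - 4)² = (-151)² = 22801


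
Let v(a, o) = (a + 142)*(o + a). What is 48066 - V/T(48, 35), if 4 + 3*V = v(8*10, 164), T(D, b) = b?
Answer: 4992766/105 ≈ 47550.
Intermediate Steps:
v(a, o) = (142 + a)*(a + o)
V = 54164/3 (V = -4/3 + ((8*10)**2 + 142*(8*10) + 142*164 + (8*10)*164)/3 = -4/3 + (80**2 + 142*80 + 23288 + 80*164)/3 = -4/3 + (6400 + 11360 + 23288 + 13120)/3 = -4/3 + (1/3)*54168 = -4/3 + 18056 = 54164/3 ≈ 18055.)
48066 - V/T(48, 35) = 48066 - 54164/(3*35) = 48066 - 1*54164/105 = 48066 - 54164/105 = 4992766/105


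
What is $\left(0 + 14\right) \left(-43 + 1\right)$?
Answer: $-588$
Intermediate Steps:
$\left(0 + 14\right) \left(-43 + 1\right) = 14 \left(-42\right) = -588$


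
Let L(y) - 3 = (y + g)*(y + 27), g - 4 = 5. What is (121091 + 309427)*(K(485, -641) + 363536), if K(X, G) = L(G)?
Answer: 323571732066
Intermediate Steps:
g = 9 (g = 4 + 5 = 9)
L(y) = 3 + (9 + y)*(27 + y) (L(y) = 3 + (y + 9)*(y + 27) = 3 + (9 + y)*(27 + y))
K(X, G) = 246 + G**2 + 36*G
(121091 + 309427)*(K(485, -641) + 363536) = (121091 + 309427)*((246 + (-641)**2 + 36*(-641)) + 363536) = 430518*((246 + 410881 - 23076) + 363536) = 430518*(388051 + 363536) = 430518*751587 = 323571732066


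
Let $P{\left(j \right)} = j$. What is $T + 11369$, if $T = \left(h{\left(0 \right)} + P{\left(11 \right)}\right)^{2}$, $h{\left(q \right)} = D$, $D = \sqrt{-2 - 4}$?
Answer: $11484 + 22 i \sqrt{6} \approx 11484.0 + 53.889 i$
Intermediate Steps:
$D = i \sqrt{6}$ ($D = \sqrt{-6} = i \sqrt{6} \approx 2.4495 i$)
$h{\left(q \right)} = i \sqrt{6}$
$T = \left(11 + i \sqrt{6}\right)^{2}$ ($T = \left(i \sqrt{6} + 11\right)^{2} = \left(11 + i \sqrt{6}\right)^{2} \approx 115.0 + 53.889 i$)
$T + 11369 = \left(11 + i \sqrt{6}\right)^{2} + 11369 = 11369 + \left(11 + i \sqrt{6}\right)^{2}$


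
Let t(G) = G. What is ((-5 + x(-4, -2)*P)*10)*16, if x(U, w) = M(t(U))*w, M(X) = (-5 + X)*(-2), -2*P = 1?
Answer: 2080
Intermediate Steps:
P = -½ (P = -½*1 = -½ ≈ -0.50000)
M(X) = 10 - 2*X
x(U, w) = w*(10 - 2*U) (x(U, w) = (10 - 2*U)*w = w*(10 - 2*U))
((-5 + x(-4, -2)*P)*10)*16 = ((-5 + (2*(-2)*(5 - 1*(-4)))*(-½))*10)*16 = ((-5 + (2*(-2)*(5 + 4))*(-½))*10)*16 = ((-5 + (2*(-2)*9)*(-½))*10)*16 = ((-5 - 36*(-½))*10)*16 = ((-5 + 18)*10)*16 = (13*10)*16 = 130*16 = 2080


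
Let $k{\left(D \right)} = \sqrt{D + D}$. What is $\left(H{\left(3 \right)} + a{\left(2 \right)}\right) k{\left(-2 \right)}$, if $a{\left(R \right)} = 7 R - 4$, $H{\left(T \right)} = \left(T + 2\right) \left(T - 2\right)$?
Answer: $30 i \approx 30.0 i$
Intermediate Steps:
$k{\left(D \right)} = \sqrt{2} \sqrt{D}$ ($k{\left(D \right)} = \sqrt{2 D} = \sqrt{2} \sqrt{D}$)
$H{\left(T \right)} = \left(-2 + T\right) \left(2 + T\right)$ ($H{\left(T \right)} = \left(2 + T\right) \left(-2 + T\right) = \left(-2 + T\right) \left(2 + T\right)$)
$a{\left(R \right)} = -4 + 7 R$
$\left(H{\left(3 \right)} + a{\left(2 \right)}\right) k{\left(-2 \right)} = \left(\left(-4 + 3^{2}\right) + \left(-4 + 7 \cdot 2\right)\right) \sqrt{2} \sqrt{-2} = \left(\left(-4 + 9\right) + \left(-4 + 14\right)\right) \sqrt{2} i \sqrt{2} = \left(5 + 10\right) 2 i = 15 \cdot 2 i = 30 i$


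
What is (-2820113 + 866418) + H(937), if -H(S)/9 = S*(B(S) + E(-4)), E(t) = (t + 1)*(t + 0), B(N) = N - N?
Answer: -2054891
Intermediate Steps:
B(N) = 0
E(t) = t*(1 + t) (E(t) = (1 + t)*t = t*(1 + t))
H(S) = -108*S (H(S) = -9*S*(0 - 4*(1 - 4)) = -9*S*(0 - 4*(-3)) = -9*S*(0 + 12) = -9*S*12 = -108*S)
(-2820113 + 866418) + H(937) = (-2820113 + 866418) - 108*937 = -1953695 - 101196 = -2054891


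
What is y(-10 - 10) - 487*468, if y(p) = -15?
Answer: -227931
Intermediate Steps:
y(-10 - 10) - 487*468 = -15 - 487*468 = -15 - 227916 = -227931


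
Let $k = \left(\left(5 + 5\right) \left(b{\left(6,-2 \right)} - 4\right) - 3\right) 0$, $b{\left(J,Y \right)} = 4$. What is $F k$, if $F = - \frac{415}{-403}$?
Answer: $0$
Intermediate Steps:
$F = \frac{415}{403}$ ($F = \left(-415\right) \left(- \frac{1}{403}\right) = \frac{415}{403} \approx 1.0298$)
$k = 0$ ($k = \left(\left(5 + 5\right) \left(4 - 4\right) - 3\right) 0 = \left(10 \cdot 0 - 3\right) 0 = \left(0 - 3\right) 0 = \left(-3\right) 0 = 0$)
$F k = \frac{415}{403} \cdot 0 = 0$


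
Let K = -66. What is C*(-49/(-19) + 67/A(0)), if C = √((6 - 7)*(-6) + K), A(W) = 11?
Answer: 3624*I*√15/209 ≈ 67.156*I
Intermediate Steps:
C = 2*I*√15 (C = √((6 - 7)*(-6) - 66) = √(-1*(-6) - 66) = √(6 - 66) = √(-60) = 2*I*√15 ≈ 7.746*I)
C*(-49/(-19) + 67/A(0)) = (2*I*√15)*(-49/(-19) + 67/11) = (2*I*√15)*(-49*(-1/19) + 67*(1/11)) = (2*I*√15)*(49/19 + 67/11) = (2*I*√15)*(1812/209) = 3624*I*√15/209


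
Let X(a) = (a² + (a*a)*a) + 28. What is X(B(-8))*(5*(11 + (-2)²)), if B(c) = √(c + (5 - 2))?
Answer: 1725 - 375*I*√5 ≈ 1725.0 - 838.53*I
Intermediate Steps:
B(c) = √(3 + c) (B(c) = √(c + 3) = √(3 + c))
X(a) = 28 + a² + a³ (X(a) = (a² + a²*a) + 28 = (a² + a³) + 28 = 28 + a² + a³)
X(B(-8))*(5*(11 + (-2)²)) = (28 + (√(3 - 8))² + (√(3 - 8))³)*(5*(11 + (-2)²)) = (28 + (√(-5))² + (√(-5))³)*(5*(11 + 4)) = (28 + (I*√5)² + (I*√5)³)*(5*15) = (28 - 5 - 5*I*√5)*75 = (23 - 5*I*√5)*75 = 1725 - 375*I*√5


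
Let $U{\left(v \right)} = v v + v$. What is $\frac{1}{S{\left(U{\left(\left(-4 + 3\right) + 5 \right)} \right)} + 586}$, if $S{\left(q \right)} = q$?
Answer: $\frac{1}{606} \approx 0.0016502$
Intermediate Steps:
$U{\left(v \right)} = v + v^{2}$ ($U{\left(v \right)} = v^{2} + v = v + v^{2}$)
$\frac{1}{S{\left(U{\left(\left(-4 + 3\right) + 5 \right)} \right)} + 586} = \frac{1}{\left(\left(-4 + 3\right) + 5\right) \left(1 + \left(\left(-4 + 3\right) + 5\right)\right) + 586} = \frac{1}{\left(-1 + 5\right) \left(1 + \left(-1 + 5\right)\right) + 586} = \frac{1}{4 \left(1 + 4\right) + 586} = \frac{1}{4 \cdot 5 + 586} = \frac{1}{20 + 586} = \frac{1}{606}$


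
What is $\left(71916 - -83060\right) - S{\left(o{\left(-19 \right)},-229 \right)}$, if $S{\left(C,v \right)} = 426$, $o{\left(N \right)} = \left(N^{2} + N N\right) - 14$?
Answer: $154550$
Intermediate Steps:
$o{\left(N \right)} = -14 + 2 N^{2}$ ($o{\left(N \right)} = \left(N^{2} + N^{2}\right) - 14 = 2 N^{2} - 14 = -14 + 2 N^{2}$)
$\left(71916 - -83060\right) - S{\left(o{\left(-19 \right)},-229 \right)} = \left(71916 - -83060\right) - 426 = \left(71916 + 83060\right) - 426 = 154976 - 426 = 154550$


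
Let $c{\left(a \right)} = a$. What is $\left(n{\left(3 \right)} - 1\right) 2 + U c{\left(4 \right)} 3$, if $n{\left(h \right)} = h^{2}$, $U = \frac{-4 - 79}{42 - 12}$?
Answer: $- \frac{86}{5} \approx -17.2$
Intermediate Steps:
$U = - \frac{83}{30} \approx -2.7667$
$\left(n{\left(3 \right)} - 1\right) 2 + U c{\left(4 \right)} 3 = \left(3^{2} - 1\right) 2 - \frac{83 \cdot 4 \cdot 3}{30} = \left(9 - 1\right) 2 - \frac{166}{5} = 8 \cdot 2 - \frac{166}{5} = 16 - \frac{166}{5} = - \frac{86}{5}$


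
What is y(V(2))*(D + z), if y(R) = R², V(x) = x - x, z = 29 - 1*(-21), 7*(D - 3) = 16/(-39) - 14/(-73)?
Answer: 0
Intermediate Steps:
D = 59165/19929 (D = 3 + (16/(-39) - 14/(-73))/7 = 3 + (16*(-1/39) - 14*(-1/73))/7 = 3 + (-16/39 + 14/73)/7 = 3 + (⅐)*(-622/2847) = 3 - 622/19929 = 59165/19929 ≈ 2.9688)
z = 50 (z = 29 + 21 = 50)
V(x) = 0
y(V(2))*(D + z) = 0²*(59165/19929 + 50) = 0*(1055615/19929) = 0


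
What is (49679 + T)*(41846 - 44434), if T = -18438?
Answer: -80851708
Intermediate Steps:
(49679 + T)*(41846 - 44434) = (49679 - 18438)*(41846 - 44434) = 31241*(-2588) = -80851708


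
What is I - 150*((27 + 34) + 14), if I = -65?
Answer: -11315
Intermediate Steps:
I - 150*((27 + 34) + 14) = -65 - 150*((27 + 34) + 14) = -65 - 150*(61 + 14) = -65 - 150*75 = -65 - 11250 = -11315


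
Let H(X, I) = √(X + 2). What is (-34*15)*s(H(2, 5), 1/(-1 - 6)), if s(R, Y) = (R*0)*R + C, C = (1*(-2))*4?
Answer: 4080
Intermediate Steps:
C = -8 (C = -2*4 = -8)
H(X, I) = √(2 + X)
s(R, Y) = -8 (s(R, Y) = (R*0)*R - 8 = 0*R - 8 = 0 - 8 = -8)
(-34*15)*s(H(2, 5), 1/(-1 - 6)) = -34*15*(-8) = -510*(-8) = 4080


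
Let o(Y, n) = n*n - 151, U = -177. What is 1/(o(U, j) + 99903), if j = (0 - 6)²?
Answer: 1/101048 ≈ 9.8963e-6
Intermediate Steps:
j = 36 (j = (-6)² = 36)
o(Y, n) = -151 + n² (o(Y, n) = n² - 151 = -151 + n²)
1/(o(U, j) + 99903) = 1/((-151 + 36²) + 99903) = 1/((-151 + 1296) + 99903) = 1/(1145 + 99903) = 1/101048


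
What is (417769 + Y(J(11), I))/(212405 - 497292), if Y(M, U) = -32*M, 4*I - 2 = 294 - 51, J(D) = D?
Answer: -417417/284887 ≈ -1.4652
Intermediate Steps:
I = 245/4 (I = ½ + (294 - 51)/4 = ½ + (¼)*243 = ½ + 243/4 = 245/4 ≈ 61.250)
(417769 + Y(J(11), I))/(212405 - 497292) = (417769 - 32*11)/(212405 - 497292) = (417769 - 352)/(-284887) = 417417*(-1/284887) = -417417/284887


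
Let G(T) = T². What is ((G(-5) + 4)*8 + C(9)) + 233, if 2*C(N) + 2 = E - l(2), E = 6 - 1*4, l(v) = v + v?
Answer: 463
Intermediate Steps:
l(v) = 2*v
E = 2 (E = 6 - 4 = 2)
C(N) = -2 (C(N) = -1 + (2 - 2*2)/2 = -1 + (2 - 1*4)/2 = -1 + (2 - 4)/2 = -1 + (½)*(-2) = -1 - 1 = -2)
((G(-5) + 4)*8 + C(9)) + 233 = (((-5)² + 4)*8 - 2) + 233 = ((25 + 4)*8 - 2) + 233 = (29*8 - 2) + 233 = (232 - 2) + 233 = 230 + 233 = 463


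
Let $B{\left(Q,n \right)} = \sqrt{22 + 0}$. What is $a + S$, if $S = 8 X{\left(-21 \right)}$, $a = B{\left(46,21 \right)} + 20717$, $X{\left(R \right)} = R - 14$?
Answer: $20437 + \sqrt{22} \approx 20442.0$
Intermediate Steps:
$X{\left(R \right)} = -14 + R$ ($X{\left(R \right)} = R - 14 = -14 + R$)
$B{\left(Q,n \right)} = \sqrt{22}$
$a = 20717 + \sqrt{22}$ ($a = \sqrt{22} + 20717 = 20717 + \sqrt{22} \approx 20722.0$)
$S = -280$ ($S = 8 \left(-14 - 21\right) = 8 \left(-35\right) = -280$)
$a + S = \left(20717 + \sqrt{22}\right) - 280 = 20437 + \sqrt{22}$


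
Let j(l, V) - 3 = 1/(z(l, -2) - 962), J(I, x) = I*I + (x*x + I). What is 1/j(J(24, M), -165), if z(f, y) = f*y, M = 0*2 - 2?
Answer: 2170/6509 ≈ 0.33338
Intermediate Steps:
M = -2 (M = 0 - 2 = -2)
J(I, x) = I + I**2 + x**2 (J(I, x) = I**2 + (x**2 + I) = I**2 + (I + x**2) = I + I**2 + x**2)
j(l, V) = 3 + 1/(-962 - 2*l) (j(l, V) = 3 + 1/(l*(-2) - 962) = 3 + 1/(-2*l - 962) = 3 + 1/(-962 - 2*l))
1/j(J(24, M), -165) = 1/((2885 + 6*(24 + 24**2 + (-2)**2))/(2*(481 + (24 + 24**2 + (-2)**2)))) = 1/((2885 + 6*(24 + 576 + 4))/(2*(481 + (24 + 576 + 4)))) = 1/((2885 + 6*604)/(2*(481 + 604))) = 1/((1/2)*(2885 + 3624)/1085) = 1/((1/2)*(1/1085)*6509) = 1/(6509/2170) = 2170/6509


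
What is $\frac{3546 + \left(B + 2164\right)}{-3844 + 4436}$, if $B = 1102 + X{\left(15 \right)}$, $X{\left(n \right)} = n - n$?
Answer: $\frac{1703}{148} \approx 11.507$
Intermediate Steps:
$X{\left(n \right)} = 0$
$B = 1102$ ($B = 1102 + 0 = 1102$)
$\frac{3546 + \left(B + 2164\right)}{-3844 + 4436} = \frac{3546 + \left(1102 + 2164\right)}{-3844 + 4436} = \frac{3546 + 3266}{592} = 6812 \cdot \frac{1}{592} = \frac{1703}{148}$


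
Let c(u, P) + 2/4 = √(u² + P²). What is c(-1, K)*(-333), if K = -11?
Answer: 333/2 - 333*√122 ≈ -3511.6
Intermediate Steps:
c(u, P) = -½ + √(P² + u²) (c(u, P) = -½ + √(u² + P²) = -½ + √(P² + u²))
c(-1, K)*(-333) = (-½ + √((-11)² + (-1)²))*(-333) = (-½ + √(121 + 1))*(-333) = (-½ + √122)*(-333) = 333/2 - 333*√122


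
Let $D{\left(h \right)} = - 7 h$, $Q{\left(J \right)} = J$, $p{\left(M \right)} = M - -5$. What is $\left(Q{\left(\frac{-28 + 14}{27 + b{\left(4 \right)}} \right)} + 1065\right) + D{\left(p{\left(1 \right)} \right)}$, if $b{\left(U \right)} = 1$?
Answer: $\frac{2045}{2} \approx 1022.5$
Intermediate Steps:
$p{\left(M \right)} = 5 + M$ ($p{\left(M \right)} = M + 5 = 5 + M$)
$\left(Q{\left(\frac{-28 + 14}{27 + b{\left(4 \right)}} \right)} + 1065\right) + D{\left(p{\left(1 \right)} \right)} = \left(\frac{-28 + 14}{27 + 1} + 1065\right) - 7 \left(5 + 1\right) = \left(- \frac{14}{28} + 1065\right) - 42 = \left(\left(-14\right) \frac{1}{28} + 1065\right) - 42 = \left(- \frac{1}{2} + 1065\right) - 42 = \frac{2129}{2} - 42 = \frac{2045}{2}$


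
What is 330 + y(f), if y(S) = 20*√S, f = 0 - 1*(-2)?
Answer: 330 + 20*√2 ≈ 358.28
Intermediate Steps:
f = 2 (f = 0 + 2 = 2)
330 + y(f) = 330 + 20*√2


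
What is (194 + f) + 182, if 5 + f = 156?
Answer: 527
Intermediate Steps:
f = 151 (f = -5 + 156 = 151)
(194 + f) + 182 = (194 + 151) + 182 = 345 + 182 = 527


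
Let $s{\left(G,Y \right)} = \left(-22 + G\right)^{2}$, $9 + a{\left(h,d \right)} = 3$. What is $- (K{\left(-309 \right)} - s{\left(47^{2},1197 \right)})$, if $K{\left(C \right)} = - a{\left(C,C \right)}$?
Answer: $4782963$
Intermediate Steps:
$a{\left(h,d \right)} = -6$ ($a{\left(h,d \right)} = -9 + 3 = -6$)
$K{\left(C \right)} = 6$ ($K{\left(C \right)} = \left(-1\right) \left(-6\right) = 6$)
$- (K{\left(-309 \right)} - s{\left(47^{2},1197 \right)}) = - (6 - \left(-22 + 47^{2}\right)^{2}) = - (6 - \left(-22 + 2209\right)^{2}) = - (6 - 2187^{2}) = - (6 - 4782969) = \left(-1\right) \left(-4782963\right) = 4782963$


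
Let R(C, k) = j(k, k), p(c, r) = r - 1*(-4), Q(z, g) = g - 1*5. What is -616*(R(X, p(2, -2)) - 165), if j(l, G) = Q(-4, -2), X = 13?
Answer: 105952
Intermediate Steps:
Q(z, g) = -5 + g (Q(z, g) = g - 5 = -5 + g)
p(c, r) = 4 + r (p(c, r) = r + 4 = 4 + r)
j(l, G) = -7 (j(l, G) = -5 - 2 = -7)
R(C, k) = -7
-616*(R(X, p(2, -2)) - 165) = -616*(-7 - 165) = -616*(-172) = 105952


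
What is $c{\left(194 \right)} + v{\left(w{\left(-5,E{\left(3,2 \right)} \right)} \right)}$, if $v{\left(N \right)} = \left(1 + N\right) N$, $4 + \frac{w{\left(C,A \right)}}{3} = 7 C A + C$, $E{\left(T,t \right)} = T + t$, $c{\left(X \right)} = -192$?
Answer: $303960$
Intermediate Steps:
$w{\left(C,A \right)} = -12 + 3 C + 21 A C$ ($w{\left(C,A \right)} = -12 + 3 \left(7 C A + C\right) = -12 + 3 \left(7 A C + C\right) = -12 + 3 \left(C + 7 A C\right) = -12 + \left(3 C + 21 A C\right) = -12 + 3 C + 21 A C$)
$v{\left(N \right)} = N \left(1 + N\right)$
$c{\left(194 \right)} + v{\left(w{\left(-5,E{\left(3,2 \right)} \right)} \right)} = -192 + \left(-12 + 3 \left(-5\right) + 21 \left(3 + 2\right) \left(-5\right)\right) \left(1 + \left(-12 + 3 \left(-5\right) + 21 \left(3 + 2\right) \left(-5\right)\right)\right) = -192 + \left(-12 - 15 + 21 \cdot 5 \left(-5\right)\right) \left(1 - \left(27 + 525\right)\right) = -192 + \left(-12 - 15 - 525\right) \left(1 - 552\right) = -192 - 552 \left(1 - 552\right) = -192 - -304152 = -192 + 304152 = 303960$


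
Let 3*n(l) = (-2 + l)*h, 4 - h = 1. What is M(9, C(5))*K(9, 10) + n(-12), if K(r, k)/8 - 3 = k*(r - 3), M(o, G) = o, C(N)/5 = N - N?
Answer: 4522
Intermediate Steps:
h = 3 (h = 4 - 1*1 = 4 - 1 = 3)
C(N) = 0 (C(N) = 5*(N - N) = 5*0 = 0)
K(r, k) = 24 + 8*k*(-3 + r) (K(r, k) = 24 + 8*(k*(r - 3)) = 24 + 8*(k*(-3 + r)) = 24 + 8*k*(-3 + r))
n(l) = -2 + l (n(l) = ((-2 + l)*3)/3 = (-6 + 3*l)/3 = -2 + l)
M(9, C(5))*K(9, 10) + n(-12) = 9*(24 - 24*10 + 8*10*9) + (-2 - 12) = 9*(24 - 240 + 720) - 14 = 9*504 - 14 = 4536 - 14 = 4522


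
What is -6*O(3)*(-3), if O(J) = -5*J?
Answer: -270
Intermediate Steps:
-6*O(3)*(-3) = -(-30)*3*(-3) = -6*(-15)*(-3) = 90*(-3) = -270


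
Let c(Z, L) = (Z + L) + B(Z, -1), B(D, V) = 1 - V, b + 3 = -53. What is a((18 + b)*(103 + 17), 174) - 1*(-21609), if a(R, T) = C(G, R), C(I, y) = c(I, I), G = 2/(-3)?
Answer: 64829/3 ≈ 21610.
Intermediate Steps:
b = -56 (b = -3 - 53 = -56)
G = -2/3 (G = 2*(-1/3) = -2/3 ≈ -0.66667)
c(Z, L) = 2 + L + Z (c(Z, L) = (Z + L) + (1 - 1*(-1)) = (L + Z) + (1 + 1) = (L + Z) + 2 = 2 + L + Z)
C(I, y) = 2 + 2*I (C(I, y) = 2 + I + I = 2 + 2*I)
a(R, T) = 2/3 (a(R, T) = 2 + 2*(-2/3) = 2 - 4/3 = 2/3)
a((18 + b)*(103 + 17), 174) - 1*(-21609) = 2/3 - 1*(-21609) = 2/3 + 21609 = 64829/3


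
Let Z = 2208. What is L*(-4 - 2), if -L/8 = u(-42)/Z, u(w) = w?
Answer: -21/23 ≈ -0.91304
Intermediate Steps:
L = 7/46 (L = -(-336)/2208 = -8*(-7/368) = 7/46 ≈ 0.15217)
L*(-4 - 2) = 7*(-4 - 2)/46 = (7/46)*(-6) = -21/23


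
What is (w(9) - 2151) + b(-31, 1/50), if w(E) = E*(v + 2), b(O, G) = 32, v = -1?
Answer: -2110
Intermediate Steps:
w(E) = E (w(E) = E*(-1 + 2) = E*1 = E)
(w(9) - 2151) + b(-31, 1/50) = (9 - 2151) + 32 = -2142 + 32 = -2110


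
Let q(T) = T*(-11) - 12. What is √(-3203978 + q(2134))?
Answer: 2*I*√806866 ≈ 1796.5*I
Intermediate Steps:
q(T) = -12 - 11*T (q(T) = -11*T - 12 = -12 - 11*T)
√(-3203978 + q(2134)) = √(-3203978 + (-12 - 11*2134)) = √(-3203978 + (-12 - 23474)) = √(-3203978 - 23486) = √(-3227464) = 2*I*√806866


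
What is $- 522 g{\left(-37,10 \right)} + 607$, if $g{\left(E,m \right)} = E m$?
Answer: $193747$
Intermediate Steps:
$- 522 g{\left(-37,10 \right)} + 607 = - 522 \left(\left(-37\right) 10\right) + 607 = \left(-522\right) \left(-370\right) + 607 = 193140 + 607 = 193747$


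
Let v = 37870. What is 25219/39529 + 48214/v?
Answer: 204349624/106925945 ≈ 1.9111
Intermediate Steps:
25219/39529 + 48214/v = 25219/39529 + 48214/37870 = 25219*(1/39529) + 48214*(1/37870) = 25219/39529 + 24107/18935 = 204349624/106925945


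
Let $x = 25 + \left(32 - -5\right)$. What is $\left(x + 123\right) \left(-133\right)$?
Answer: $-24605$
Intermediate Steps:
$x = 62$ ($x = 25 + \left(32 + 5\right) = 25 + 37 = 62$)
$\left(x + 123\right) \left(-133\right) = \left(62 + 123\right) \left(-133\right) = 185 \left(-133\right) = -24605$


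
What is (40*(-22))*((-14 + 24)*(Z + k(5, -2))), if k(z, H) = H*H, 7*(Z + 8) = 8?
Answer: 176000/7 ≈ 25143.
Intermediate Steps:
Z = -48/7 (Z = -8 + (⅐)*8 = -8 + 8/7 = -48/7 ≈ -6.8571)
k(z, H) = H²
(40*(-22))*((-14 + 24)*(Z + k(5, -2))) = (40*(-22))*((-14 + 24)*(-48/7 + (-2)²)) = -8800*(-48/7 + 4) = -8800*(-20)/7 = -880*(-200/7) = 176000/7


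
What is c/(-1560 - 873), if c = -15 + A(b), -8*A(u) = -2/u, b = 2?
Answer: 119/19464 ≈ 0.0061138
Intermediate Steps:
A(u) = 1/(4*u) (A(u) = -(-1)/(4*u) = 1/(4*u))
c = -119/8 (c = -15 + (¼)/2 = -15 + (¼)*(½) = -15 + ⅛ = -119/8 ≈ -14.875)
c/(-1560 - 873) = -119/8/(-1560 - 873) = -119/8/(-2433) = -1/2433*(-119/8) = 119/19464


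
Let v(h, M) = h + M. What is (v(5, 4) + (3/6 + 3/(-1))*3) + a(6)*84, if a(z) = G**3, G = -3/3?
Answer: -165/2 ≈ -82.500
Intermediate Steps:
v(h, M) = M + h
G = -1 (G = -3*1/3 = -1)
a(z) = -1 (a(z) = (-1)**3 = -1)
(v(5, 4) + (3/6 + 3/(-1))*3) + a(6)*84 = ((4 + 5) + (3/6 + 3/(-1))*3) - 1*84 = (9 + (3*(1/6) + 3*(-1))*3) - 84 = (9 + (1/2 - 3)*3) - 84 = (9 - 5/2*3) - 84 = (9 - 15/2) - 84 = 3/2 - 84 = -165/2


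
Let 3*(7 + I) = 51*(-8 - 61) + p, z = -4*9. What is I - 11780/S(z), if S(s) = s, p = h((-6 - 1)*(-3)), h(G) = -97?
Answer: -7966/9 ≈ -885.11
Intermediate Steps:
z = -36
p = -97
I = -3637/3 (I = -7 + (51*(-8 - 61) - 97)/3 = -7 + (51*(-69) - 97)/3 = -7 + (-3519 - 97)/3 = -7 + (⅓)*(-3616) = -7 - 3616/3 = -3637/3 ≈ -1212.3)
I - 11780/S(z) = -3637/3 - 11780/(-36) = -3637/3 - 11780*(-1)/36 = -3637/3 - 1*(-2945/9) = -3637/3 + 2945/9 = -7966/9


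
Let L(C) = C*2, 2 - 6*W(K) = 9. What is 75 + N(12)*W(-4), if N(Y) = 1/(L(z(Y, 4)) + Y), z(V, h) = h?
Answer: 8993/120 ≈ 74.942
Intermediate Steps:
W(K) = -7/6 (W(K) = ⅓ - ⅙*9 = ⅓ - 3/2 = -7/6)
L(C) = 2*C
N(Y) = 1/(8 + Y) (N(Y) = 1/(2*4 + Y) = 1/(8 + Y))
75 + N(12)*W(-4) = 75 - 7/6/(8 + 12) = 75 - 7/6/20 = 75 + (1/20)*(-7/6) = 75 - 7/120 = 8993/120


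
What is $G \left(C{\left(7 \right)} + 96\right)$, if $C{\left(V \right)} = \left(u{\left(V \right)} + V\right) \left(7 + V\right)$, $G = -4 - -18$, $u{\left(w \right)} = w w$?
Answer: $12320$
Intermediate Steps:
$u{\left(w \right)} = w^{2}$
$G = 14$ ($G = -4 + 18 = 14$)
$C{\left(V \right)} = \left(7 + V\right) \left(V + V^{2}\right)$ ($C{\left(V \right)} = \left(V^{2} + V\right) \left(7 + V\right) = \left(V + V^{2}\right) \left(7 + V\right) = \left(7 + V\right) \left(V + V^{2}\right)$)
$G \left(C{\left(7 \right)} + 96\right) = 14 \left(7 \left(7 + 7^{2} + 8 \cdot 7\right) + 96\right) = 14 \left(7 \left(7 + 49 + 56\right) + 96\right) = 14 \left(7 \cdot 112 + 96\right) = 14 \left(784 + 96\right) = 14 \cdot 880 = 12320$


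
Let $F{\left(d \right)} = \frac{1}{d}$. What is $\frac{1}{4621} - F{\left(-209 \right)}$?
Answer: $\frac{4830}{965789} \approx 0.0050011$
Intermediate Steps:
$\frac{1}{4621} - F{\left(-209 \right)} = \frac{1}{4621} - \frac{1}{-209} = \frac{1}{4621} - - \frac{1}{209} = \frac{1}{4621} + \frac{1}{209} = \frac{4830}{965789}$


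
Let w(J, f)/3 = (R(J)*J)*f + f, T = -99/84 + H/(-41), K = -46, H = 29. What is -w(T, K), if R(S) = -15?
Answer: 2319987/574 ≈ 4041.8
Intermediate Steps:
T = -2165/1148 (T = -99/84 + 29/(-41) = -99*1/84 + 29*(-1/41) = -33/28 - 29/41 = -2165/1148 ≈ -1.8859)
w(J, f) = 3*f - 45*J*f (w(J, f) = 3*((-15*J)*f + f) = 3*(-15*J*f + f) = 3*(f - 15*J*f) = 3*f - 45*J*f)
-w(T, K) = -3*(-46)*(1 - 15*(-2165/1148)) = -3*(-46)*(1 + 32475/1148) = -3*(-46)*33623/1148 = -1*(-2319987/574) = 2319987/574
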